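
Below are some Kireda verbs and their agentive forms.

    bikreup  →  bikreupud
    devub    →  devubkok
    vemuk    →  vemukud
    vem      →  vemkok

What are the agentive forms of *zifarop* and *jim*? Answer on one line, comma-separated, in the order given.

The alternation tracks the final consonant of the stem — -ud when the stem ends in a voiceless consonant (*bikreup*, *vemuk*); -kok when the stem ends in a voiced consonant (*devub*, *vem*).
Since the final consonant of *zifarop* is /p/ (voiceless), it takes -ud, giving *zifaropud*.
The final consonant of *jim* is /m/, which is voiced, so the suffix is -kok, giving *jimkok*.

zifaropud, jimkok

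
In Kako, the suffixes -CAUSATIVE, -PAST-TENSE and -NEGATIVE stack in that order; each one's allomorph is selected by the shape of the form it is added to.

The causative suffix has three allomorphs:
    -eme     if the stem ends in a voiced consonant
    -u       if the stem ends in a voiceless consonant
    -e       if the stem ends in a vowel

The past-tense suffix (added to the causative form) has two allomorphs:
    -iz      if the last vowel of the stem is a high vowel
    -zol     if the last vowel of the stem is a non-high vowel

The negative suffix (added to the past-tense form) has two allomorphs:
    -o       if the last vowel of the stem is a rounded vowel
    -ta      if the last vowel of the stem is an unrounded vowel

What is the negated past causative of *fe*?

*fe*: final sound = /e/, a vowel → -e → *fee*.
The causative form *fee* — last vowel /e/ (a non-high vowel) → -zol → *feezol*.
The past-tense form *feezol*: last vowel = /o/, a rounded vowel → -o → *feezolo*.

feezolo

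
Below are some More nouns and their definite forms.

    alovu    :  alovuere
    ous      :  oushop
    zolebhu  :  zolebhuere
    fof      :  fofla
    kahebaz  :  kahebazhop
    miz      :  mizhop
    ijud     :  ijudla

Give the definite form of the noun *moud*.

Looking at the final sound of each stem: -hop when the stem ends in a sibilant (*ous*, *kahebaz*, *miz*); -la when the stem ends in a non-sibilant consonant (*fof*, *ijud*); -ere when the stem ends in a vowel (*alovu*, *zolebhu*).
The final sound of *moud* is /d/, which is a non-sibilant consonant, so the suffix is -la, giving *moudla*.

moudla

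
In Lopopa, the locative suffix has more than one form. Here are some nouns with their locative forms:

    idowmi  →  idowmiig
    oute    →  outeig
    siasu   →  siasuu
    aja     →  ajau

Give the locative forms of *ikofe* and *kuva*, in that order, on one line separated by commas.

ikofeig, kuvau

Looking at the last vowel of each stem: -ig when the last vowel of the stem is a front vowel (*idowmi*, *oute*); -u when the last vowel of the stem is a back vowel (*siasu*, *aja*).
*ikofe*: last vowel = /e/, a front vowel → -ig → *ikofeig*.
Since the last vowel of *kuva* is /a/ (a back vowel), it takes -u, giving *kuvau*.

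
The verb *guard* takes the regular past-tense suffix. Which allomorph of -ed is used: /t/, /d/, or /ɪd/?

/ɪd/

The stem *guard* ends in /t/ or /d/.
The -ed suffix is realized as /ɪd/ after /t, d/; as /t/ after other voiceless consonants; and as /d/ after other voiced sounds.
So -ed on *guard* is pronounced /ɪd/.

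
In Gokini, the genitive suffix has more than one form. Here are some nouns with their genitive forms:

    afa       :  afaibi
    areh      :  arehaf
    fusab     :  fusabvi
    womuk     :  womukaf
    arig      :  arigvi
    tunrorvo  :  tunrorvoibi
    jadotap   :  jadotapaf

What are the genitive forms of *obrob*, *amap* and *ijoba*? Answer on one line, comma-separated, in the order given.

The suffix is conditioned by the final sound: -af when the stem ends in a voiceless consonant (*areh*, *womuk*, *jadotap*); -vi when the stem ends in a voiced consonant (*fusab*, *arig*); -ibi when the stem ends in a vowel (*afa*, *tunrorvo*).
*obrob*: final sound = /b/, a voiced consonant → -vi → *obrobvi*.
The final sound of *amap* is /p/, which is a voiceless consonant, so the suffix is -af, giving *amapaf*.
Since the final sound of *ijoba* is /a/ (a vowel), it takes -ibi, giving *ijobaibi*.

obrobvi, amapaf, ijobaibi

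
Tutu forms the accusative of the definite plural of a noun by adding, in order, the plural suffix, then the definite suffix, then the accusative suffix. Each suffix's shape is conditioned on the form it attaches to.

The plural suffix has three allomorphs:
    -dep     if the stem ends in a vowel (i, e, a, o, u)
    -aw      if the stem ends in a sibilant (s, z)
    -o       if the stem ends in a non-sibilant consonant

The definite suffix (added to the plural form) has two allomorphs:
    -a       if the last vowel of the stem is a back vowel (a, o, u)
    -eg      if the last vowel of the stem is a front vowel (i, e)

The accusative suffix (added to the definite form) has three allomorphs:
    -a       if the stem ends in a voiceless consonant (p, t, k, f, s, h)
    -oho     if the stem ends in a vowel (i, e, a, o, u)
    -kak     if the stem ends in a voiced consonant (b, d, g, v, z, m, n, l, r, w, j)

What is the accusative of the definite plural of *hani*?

Since the final sound of *hani* is /i/ (a vowel), it takes -dep, giving *hanidep*.
The plural form *hanidep* — last vowel /e/ (a front vowel) → -eg → *hanidepeg*.
The definite form *hanidepeg*: final sound = /g/, a voiced consonant → -kak → *hanidepegkak*.

hanidepegkak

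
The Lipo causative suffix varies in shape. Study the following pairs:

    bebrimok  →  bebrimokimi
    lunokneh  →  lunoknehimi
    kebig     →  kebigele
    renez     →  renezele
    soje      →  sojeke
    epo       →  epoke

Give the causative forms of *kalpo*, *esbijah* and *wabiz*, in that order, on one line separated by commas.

kalpoke, esbijahimi, wabizele

The suffix is conditioned by the final sound: -imi when the stem ends in a voiceless consonant (*bebrimok*, *lunokneh*); -ele when the stem ends in a voiced consonant (*kebig*, *renez*); -ke when the stem ends in a vowel (*soje*, *epo*).
*kalpo*: final sound = /o/, a vowel → -ke → *kalpoke*.
The final sound of *esbijah* is /h/, which is a voiceless consonant, so the suffix is -imi, giving *esbijahimi*.
*wabiz* — final sound /z/ (a voiced consonant) → -ele → *wabizele*.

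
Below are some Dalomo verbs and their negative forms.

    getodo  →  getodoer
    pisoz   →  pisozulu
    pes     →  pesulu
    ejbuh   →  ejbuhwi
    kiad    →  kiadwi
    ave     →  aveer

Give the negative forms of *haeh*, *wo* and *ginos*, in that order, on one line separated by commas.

The alternation tracks the final sound of the stem — -ulu when the stem ends in a sibilant (*pisoz*, *pes*); -wi when the stem ends in a non-sibilant consonant (*ejbuh*, *kiad*); -er when the stem ends in a vowel (*getodo*, *ave*).
*haeh* — final sound /h/ (a non-sibilant consonant) → -wi → *haehwi*.
*wo*: final sound = /o/, a vowel → -er → *woer*.
*ginos* — final sound /s/ (a sibilant) → -ulu → *ginosulu*.

haehwi, woer, ginosulu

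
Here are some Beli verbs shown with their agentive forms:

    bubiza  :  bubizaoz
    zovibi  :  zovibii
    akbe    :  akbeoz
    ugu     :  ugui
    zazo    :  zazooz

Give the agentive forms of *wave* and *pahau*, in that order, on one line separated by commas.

Looking at the last vowel of each stem: -i when the last vowel of the stem is a high vowel (*zovibi*, *ugu*); -oz when the last vowel of the stem is a non-high vowel (*bubiza*, *akbe*, *zazo*).
The last vowel of *wave* is /e/, which is a non-high vowel, so the suffix is -oz, giving *waveoz*.
Since the last vowel of *pahau* is /u/ (a high vowel), it takes -i, giving *pahaui*.

waveoz, pahaui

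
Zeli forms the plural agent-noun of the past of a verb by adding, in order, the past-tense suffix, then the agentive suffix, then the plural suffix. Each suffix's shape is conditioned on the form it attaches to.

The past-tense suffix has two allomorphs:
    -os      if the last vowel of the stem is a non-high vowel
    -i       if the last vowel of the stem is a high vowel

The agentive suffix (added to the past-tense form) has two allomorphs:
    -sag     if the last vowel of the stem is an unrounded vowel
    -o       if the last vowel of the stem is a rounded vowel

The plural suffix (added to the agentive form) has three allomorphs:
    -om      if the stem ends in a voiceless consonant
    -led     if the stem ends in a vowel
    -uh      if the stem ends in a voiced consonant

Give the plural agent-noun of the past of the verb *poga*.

Since the last vowel of *poga* is /a/ (a non-high vowel), it takes -os, giving *pogaos*.
The past-tense form *pogaos*: last vowel = /o/, a rounded vowel → -o → *pogaoso*.
Since the final sound of the agentive form *pogaoso* is /o/ (a vowel), it takes -led, giving *pogaosoled*.

pogaosoled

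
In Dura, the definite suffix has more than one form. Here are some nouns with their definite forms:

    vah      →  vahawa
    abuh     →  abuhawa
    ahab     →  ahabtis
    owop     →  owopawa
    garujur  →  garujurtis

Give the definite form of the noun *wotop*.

The pattern is voicing of the final consonant: -awa when the stem ends in a voiceless consonant (*vah*, *abuh*, *owop*); -tis when the stem ends in a voiced consonant (*ahab*, *garujur*).
*wotop* — final consonant /p/ (voiceless) → -awa → *wotopawa*.

wotopawa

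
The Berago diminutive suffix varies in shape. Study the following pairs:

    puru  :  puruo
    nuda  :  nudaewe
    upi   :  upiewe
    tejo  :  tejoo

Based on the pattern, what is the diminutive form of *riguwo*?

The pattern is rounding harmony: -o when the last vowel of the stem is a rounded vowel (*puru*, *tejo*); -ewe when the last vowel of the stem is an unrounded vowel (*nuda*, *upi*).
*riguwo*: last vowel = /o/, a rounded vowel → -o → *riguwoo*.

riguwoo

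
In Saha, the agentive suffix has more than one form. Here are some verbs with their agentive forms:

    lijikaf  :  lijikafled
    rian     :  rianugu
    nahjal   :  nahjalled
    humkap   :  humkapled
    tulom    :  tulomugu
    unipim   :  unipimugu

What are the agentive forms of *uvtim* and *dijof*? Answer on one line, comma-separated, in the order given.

uvtimugu, dijofled

The suffix is conditioned by the final consonant: -ugu when the stem ends in a nasal (*rian*, *tulom*, *unipim*); -led when the stem ends in a non-nasal consonant (*lijikaf*, *nahjal*, *humkap*).
*uvtim*: final consonant = /m/, a nasal → -ugu → *uvtimugu*.
Since the final consonant of *dijof* is /f/ (non-nasal), it takes -led, giving *dijofled*.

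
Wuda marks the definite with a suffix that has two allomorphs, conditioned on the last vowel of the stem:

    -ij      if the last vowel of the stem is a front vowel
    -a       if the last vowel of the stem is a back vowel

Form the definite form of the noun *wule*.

wuleij

*wule* — last vowel /e/ (a front vowel) → -ij → *wuleij*.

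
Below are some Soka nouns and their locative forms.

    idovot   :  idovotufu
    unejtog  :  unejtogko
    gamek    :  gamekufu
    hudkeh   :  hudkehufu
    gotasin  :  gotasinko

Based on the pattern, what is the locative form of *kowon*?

kowonko

The pattern is voicing of the final consonant: -ufu when the stem ends in a voiceless consonant (*idovot*, *gamek*, *hudkeh*); -ko when the stem ends in a voiced consonant (*unejtog*, *gotasin*).
The final consonant of *kowon* is /n/, which is voiced, so the suffix is -ko, giving *kowonko*.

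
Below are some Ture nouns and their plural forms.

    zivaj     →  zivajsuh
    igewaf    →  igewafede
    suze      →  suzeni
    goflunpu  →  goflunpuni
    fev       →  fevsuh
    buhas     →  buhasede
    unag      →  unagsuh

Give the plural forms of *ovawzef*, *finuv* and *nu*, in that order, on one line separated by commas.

The pattern is voicing of the final sound: -ede when the stem ends in a voiceless consonant (*igewaf*, *buhas*); -suh when the stem ends in a voiced consonant (*zivaj*, *fev*, *unag*); -ni when the stem ends in a vowel (*suze*, *goflunpu*).
*ovawzef*: final sound = /f/, a voiceless consonant → -ede → *ovawzefede*.
*finuv*: final sound = /v/, a voiced consonant → -suh → *finuvsuh*.
The final sound of *nu* is /u/, which is a vowel, so the suffix is -ni, giving *nuni*.

ovawzefede, finuvsuh, nuni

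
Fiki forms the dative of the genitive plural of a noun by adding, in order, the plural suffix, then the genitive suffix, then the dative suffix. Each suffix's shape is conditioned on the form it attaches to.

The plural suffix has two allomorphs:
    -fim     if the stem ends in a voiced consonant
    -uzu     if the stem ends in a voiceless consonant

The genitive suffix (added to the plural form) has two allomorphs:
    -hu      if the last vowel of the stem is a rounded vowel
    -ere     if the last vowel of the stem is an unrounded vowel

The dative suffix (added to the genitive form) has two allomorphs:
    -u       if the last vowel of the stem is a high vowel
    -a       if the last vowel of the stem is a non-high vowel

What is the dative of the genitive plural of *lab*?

*lab* — final consonant /b/ (voiced) → -fim → *labfim*.
The plural form *labfim* — last vowel /i/ (an unrounded vowel) → -ere → *labfimere*.
The genitive form *labfimere* — last vowel /e/ (a non-high vowel) → -a → *labfimerea*.

labfimerea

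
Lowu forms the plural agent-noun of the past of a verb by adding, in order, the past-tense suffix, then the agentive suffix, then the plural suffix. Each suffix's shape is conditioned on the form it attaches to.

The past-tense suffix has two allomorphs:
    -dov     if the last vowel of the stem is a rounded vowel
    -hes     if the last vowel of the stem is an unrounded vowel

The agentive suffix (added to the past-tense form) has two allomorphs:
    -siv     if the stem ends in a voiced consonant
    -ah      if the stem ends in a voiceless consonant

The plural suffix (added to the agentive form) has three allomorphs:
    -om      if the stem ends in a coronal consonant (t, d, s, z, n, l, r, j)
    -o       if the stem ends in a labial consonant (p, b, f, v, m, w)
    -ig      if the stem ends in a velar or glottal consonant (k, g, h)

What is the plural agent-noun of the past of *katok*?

*katok* — last vowel /o/ (a rounded vowel) → -dov → *katokdov*.
Since the final consonant of the past-tense form *katokdov* is /v/ (voiced), it takes -siv, giving *katokdovsiv*.
The final consonant of the agentive form *katokdovsiv* is /v/, which is labial, so the plural suffix is -o, giving *katokdovsivo*.

katokdovsivo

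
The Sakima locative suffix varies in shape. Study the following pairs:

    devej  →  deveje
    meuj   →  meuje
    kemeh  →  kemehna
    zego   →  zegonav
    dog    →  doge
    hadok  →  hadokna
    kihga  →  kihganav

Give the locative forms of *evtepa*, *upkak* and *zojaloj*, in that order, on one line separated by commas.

The suffix is conditioned by the final sound: -na when the stem ends in a voiceless consonant (*kemeh*, *hadok*); -e when the stem ends in a voiced consonant (*devej*, *meuj*, *dog*); -nav when the stem ends in a vowel (*zego*, *kihga*).
*evtepa* — final sound /a/ (a vowel) → -nav → *evtepanav*.
Since the final sound of *upkak* is /k/ (a voiceless consonant), it takes -na, giving *upkakna*.
The final sound of *zojaloj* is /j/, which is a voiced consonant, so the suffix is -e, giving *zojaloje*.

evtepanav, upkakna, zojaloje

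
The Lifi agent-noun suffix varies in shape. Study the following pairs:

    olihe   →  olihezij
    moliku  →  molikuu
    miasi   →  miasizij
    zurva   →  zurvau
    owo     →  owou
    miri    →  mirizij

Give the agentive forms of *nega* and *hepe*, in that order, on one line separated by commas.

negau, hepezij

The alternation tracks the last vowel of the stem — -zij when the last vowel of the stem is a front vowel (*olihe*, *miasi*, *miri*); -u when the last vowel of the stem is a back vowel (*moliku*, *zurva*, *owo*).
*nega*: last vowel = /a/, a back vowel → -u → *negau*.
*hepe* — last vowel /e/ (a front vowel) → -zij → *hepezij*.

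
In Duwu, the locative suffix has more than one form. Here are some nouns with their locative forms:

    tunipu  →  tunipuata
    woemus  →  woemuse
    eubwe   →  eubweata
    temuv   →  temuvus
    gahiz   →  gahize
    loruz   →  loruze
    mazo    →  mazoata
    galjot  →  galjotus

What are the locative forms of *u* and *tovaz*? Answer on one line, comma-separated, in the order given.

uata, tovaze

The alternation tracks the final sound of the stem — -e when the stem ends in a sibilant (*woemus*, *gahiz*, *loruz*); -us when the stem ends in a non-sibilant consonant (*temuv*, *galjot*); -ata when the stem ends in a vowel (*tunipu*, *eubwe*, *mazo*).
The final sound of *u* is /u/, which is a vowel, so the suffix is -ata, giving *uata*.
The final sound of *tovaz* is /z/, which is a sibilant, so the suffix is -e, giving *tovaze*.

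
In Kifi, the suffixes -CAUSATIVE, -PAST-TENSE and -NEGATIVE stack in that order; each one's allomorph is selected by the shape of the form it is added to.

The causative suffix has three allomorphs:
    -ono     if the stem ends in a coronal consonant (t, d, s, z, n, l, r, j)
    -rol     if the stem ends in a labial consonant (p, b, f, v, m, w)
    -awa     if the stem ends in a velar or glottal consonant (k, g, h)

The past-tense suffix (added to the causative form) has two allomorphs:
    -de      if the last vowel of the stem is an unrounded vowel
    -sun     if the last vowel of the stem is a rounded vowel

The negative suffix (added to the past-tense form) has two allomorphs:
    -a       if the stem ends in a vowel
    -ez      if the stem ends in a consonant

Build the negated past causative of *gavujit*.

Since the final consonant of *gavujit* is /t/ (coronal), it takes -ono, giving *gavujitono*.
The causative form *gavujitono* — last vowel /o/ (a rounded vowel) → -sun → *gavujitonosun*.
The final sound of the past-tense form *gavujitonosun* is /n/, which is a consonant, so the negative suffix is -ez, giving *gavujitonosunez*.

gavujitonosunez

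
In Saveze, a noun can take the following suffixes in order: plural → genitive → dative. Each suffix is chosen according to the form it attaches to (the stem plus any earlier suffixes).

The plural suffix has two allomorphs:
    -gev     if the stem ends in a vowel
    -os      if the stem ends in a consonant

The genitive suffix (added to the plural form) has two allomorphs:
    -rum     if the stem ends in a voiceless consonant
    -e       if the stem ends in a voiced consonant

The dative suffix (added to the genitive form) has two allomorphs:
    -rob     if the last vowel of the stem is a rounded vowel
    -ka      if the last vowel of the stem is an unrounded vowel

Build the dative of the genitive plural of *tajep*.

tajeposrumrob

Since the final sound of *tajep* is /p/ (a consonant), it takes -os, giving *tajepos*.
The final consonant of the plural form *tajepos* is /s/, which is voiceless, so the genitive suffix is -rum, giving *tajeposrum*.
The last vowel of the genitive form *tajeposrum* is /u/, which is a rounded vowel, so the dative suffix is -rob, giving *tajeposrumrob*.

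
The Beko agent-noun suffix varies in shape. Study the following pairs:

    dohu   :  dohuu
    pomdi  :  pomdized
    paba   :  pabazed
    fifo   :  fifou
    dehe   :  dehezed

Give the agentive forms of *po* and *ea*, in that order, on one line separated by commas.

Looking at the last vowel of each stem: -u when the last vowel of the stem is a rounded vowel (*dohu*, *fifo*); -zed when the last vowel of the stem is an unrounded vowel (*pomdi*, *paba*, *dehe*).
*po*: last vowel = /o/, a rounded vowel → -u → *pou*.
*ea* — last vowel /a/ (an unrounded vowel) → -zed → *eazed*.

pou, eazed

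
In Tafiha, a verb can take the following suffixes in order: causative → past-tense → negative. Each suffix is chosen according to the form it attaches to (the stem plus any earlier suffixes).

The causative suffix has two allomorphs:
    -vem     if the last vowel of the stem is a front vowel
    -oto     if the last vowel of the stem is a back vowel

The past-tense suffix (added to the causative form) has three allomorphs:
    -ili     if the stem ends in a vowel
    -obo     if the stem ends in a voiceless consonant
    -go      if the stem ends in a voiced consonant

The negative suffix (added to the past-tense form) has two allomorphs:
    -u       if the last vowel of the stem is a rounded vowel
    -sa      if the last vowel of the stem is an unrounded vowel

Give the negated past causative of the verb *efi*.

*efi*: last vowel = /i/, a front vowel → -vem → *efivem*.
The causative form *efivem*: final sound = /m/, a voiced consonant → -go → *efivemgo*.
Since the last vowel of the past-tense form *efivemgo* is /o/ (a rounded vowel), it takes -u, giving *efivemgou*.

efivemgou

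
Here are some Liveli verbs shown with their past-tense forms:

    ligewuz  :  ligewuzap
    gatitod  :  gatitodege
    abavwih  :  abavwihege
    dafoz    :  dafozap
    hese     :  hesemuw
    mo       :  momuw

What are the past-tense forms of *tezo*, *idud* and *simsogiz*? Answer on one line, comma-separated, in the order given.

tezomuw, idudege, simsogizap

The alternation tracks the final sound of the stem — -ap when the stem ends in a sibilant (*ligewuz*, *dafoz*); -ege when the stem ends in a non-sibilant consonant (*gatitod*, *abavwih*); -muw when the stem ends in a vowel (*hese*, *mo*).
*tezo*: final sound = /o/, a vowel → -muw → *tezomuw*.
The final sound of *idud* is /d/, which is a non-sibilant consonant, so the suffix is -ege, giving *idudege*.
*simsogiz*: final sound = /z/, a sibilant → -ap → *simsogizap*.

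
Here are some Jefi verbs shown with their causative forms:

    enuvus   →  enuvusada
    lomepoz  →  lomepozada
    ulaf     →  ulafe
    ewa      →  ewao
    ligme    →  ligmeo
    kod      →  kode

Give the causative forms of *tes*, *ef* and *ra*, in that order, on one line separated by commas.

tesada, efe, rao

Looking at the final sound of each stem: -ada when the stem ends in a sibilant (*enuvus*, *lomepoz*); -e when the stem ends in a non-sibilant consonant (*ulaf*, *kod*); -o when the stem ends in a vowel (*ewa*, *ligme*).
The final sound of *tes* is /s/, which is a sibilant, so the suffix is -ada, giving *tesada*.
The final sound of *ef* is /f/, which is a non-sibilant consonant, so the suffix is -e, giving *efe*.
Since the final sound of *ra* is /a/ (a vowel), it takes -o, giving *rao*.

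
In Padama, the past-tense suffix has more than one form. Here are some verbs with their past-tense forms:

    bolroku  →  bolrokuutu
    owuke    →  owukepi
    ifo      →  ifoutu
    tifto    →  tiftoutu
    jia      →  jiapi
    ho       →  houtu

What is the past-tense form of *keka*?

The alternation tracks the last vowel of the stem — -utu when the last vowel of the stem is a rounded vowel (*bolroku*, *ifo*, *tifto*, *ho*); -pi when the last vowel of the stem is an unrounded vowel (*owuke*, *jia*).
The last vowel of *keka* is /a/, which is an unrounded vowel, so the suffix is -pi, giving *kekapi*.

kekapi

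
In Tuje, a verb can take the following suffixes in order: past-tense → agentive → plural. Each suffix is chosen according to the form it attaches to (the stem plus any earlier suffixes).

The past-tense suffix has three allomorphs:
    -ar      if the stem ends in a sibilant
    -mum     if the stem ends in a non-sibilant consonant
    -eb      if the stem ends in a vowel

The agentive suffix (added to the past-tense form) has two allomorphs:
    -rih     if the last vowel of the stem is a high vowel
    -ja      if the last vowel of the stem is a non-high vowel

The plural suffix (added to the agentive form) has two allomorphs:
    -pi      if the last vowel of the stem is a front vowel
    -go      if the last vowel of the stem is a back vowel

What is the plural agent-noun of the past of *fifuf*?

*fifuf* — final sound /f/ (a non-sibilant consonant) → -mum → *fifufmum*.
The past-tense form *fifufmum*: last vowel = /u/, a high vowel → -rih → *fifufmumrih*.
The agentive form *fifufmumrih* — last vowel /i/ (a front vowel) → -pi → *fifufmumrihpi*.

fifufmumrihpi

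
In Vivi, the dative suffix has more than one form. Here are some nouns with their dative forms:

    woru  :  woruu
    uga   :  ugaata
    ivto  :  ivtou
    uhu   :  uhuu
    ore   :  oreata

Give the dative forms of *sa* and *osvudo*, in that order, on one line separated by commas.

saata, osvudou

The alternation tracks the last vowel of the stem — -u when the last vowel of the stem is a rounded vowel (*woru*, *ivto*, *uhu*); -ata when the last vowel of the stem is an unrounded vowel (*uga*, *ore*).
*sa*: last vowel = /a/, an unrounded vowel → -ata → *saata*.
*osvudo*: last vowel = /o/, a rounded vowel → -u → *osvudou*.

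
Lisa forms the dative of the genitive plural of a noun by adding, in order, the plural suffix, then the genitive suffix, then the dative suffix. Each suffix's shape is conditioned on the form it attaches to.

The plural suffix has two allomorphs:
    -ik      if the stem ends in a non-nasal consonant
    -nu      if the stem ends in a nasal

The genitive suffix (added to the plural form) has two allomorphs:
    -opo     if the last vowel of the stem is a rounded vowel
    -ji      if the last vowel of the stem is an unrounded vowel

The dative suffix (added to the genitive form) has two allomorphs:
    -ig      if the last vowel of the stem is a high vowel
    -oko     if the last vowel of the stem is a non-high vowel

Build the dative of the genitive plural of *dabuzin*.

*dabuzin* — final consonant /n/ (a nasal) → -nu → *dabuzinnu*.
Since the last vowel of the plural form *dabuzinnu* is /u/ (a rounded vowel), it takes -opo, giving *dabuzinnuopo*.
The genitive form *dabuzinnuopo*: last vowel = /o/, a non-high vowel → -oko → *dabuzinnuopooko*.

dabuzinnuopooko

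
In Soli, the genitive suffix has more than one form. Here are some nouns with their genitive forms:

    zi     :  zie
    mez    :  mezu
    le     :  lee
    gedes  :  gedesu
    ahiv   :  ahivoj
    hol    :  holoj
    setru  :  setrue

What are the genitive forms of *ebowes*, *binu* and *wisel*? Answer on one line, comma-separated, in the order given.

ebowesu, binue, wiseloj

Looking at the final sound of each stem: -u when the stem ends in a sibilant (*mez*, *gedes*); -oj when the stem ends in a non-sibilant consonant (*ahiv*, *hol*); -e when the stem ends in a vowel (*zi*, *le*, *setru*).
Since the final sound of *ebowes* is /s/ (a sibilant), it takes -u, giving *ebowesu*.
*binu* — final sound /u/ (a vowel) → -e → *binue*.
The final sound of *wisel* is /l/, which is a non-sibilant consonant, so the suffix is -oj, giving *wiseloj*.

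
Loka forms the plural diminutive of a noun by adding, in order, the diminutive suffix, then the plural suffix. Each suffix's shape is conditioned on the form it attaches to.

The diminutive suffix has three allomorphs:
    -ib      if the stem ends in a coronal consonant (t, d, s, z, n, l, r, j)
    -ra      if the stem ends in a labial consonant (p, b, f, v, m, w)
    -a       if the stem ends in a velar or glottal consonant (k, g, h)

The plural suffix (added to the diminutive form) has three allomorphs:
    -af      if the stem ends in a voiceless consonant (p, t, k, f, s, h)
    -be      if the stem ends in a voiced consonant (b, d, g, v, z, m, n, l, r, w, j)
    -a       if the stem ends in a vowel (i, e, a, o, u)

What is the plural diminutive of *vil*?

vilibbe

*vil*: final consonant = /l/, coronal → -ib → *vilib*.
Since the final sound of the diminutive form *vilib* is /b/ (a voiced consonant), it takes -be, giving *vilibbe*.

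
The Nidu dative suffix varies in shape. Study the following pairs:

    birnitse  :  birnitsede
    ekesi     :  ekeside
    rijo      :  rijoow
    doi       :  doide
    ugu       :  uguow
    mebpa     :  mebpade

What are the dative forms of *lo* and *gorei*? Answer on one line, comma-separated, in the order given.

loow, goreide

The alternation tracks the last vowel of the stem — -ow when the last vowel of the stem is a rounded vowel (*rijo*, *ugu*); -de when the last vowel of the stem is an unrounded vowel (*birnitse*, *ekesi*, *doi*, *mebpa*).
*lo* — last vowel /o/ (a rounded vowel) → -ow → *loow*.
*gorei*: last vowel = /i/, an unrounded vowel → -de → *goreide*.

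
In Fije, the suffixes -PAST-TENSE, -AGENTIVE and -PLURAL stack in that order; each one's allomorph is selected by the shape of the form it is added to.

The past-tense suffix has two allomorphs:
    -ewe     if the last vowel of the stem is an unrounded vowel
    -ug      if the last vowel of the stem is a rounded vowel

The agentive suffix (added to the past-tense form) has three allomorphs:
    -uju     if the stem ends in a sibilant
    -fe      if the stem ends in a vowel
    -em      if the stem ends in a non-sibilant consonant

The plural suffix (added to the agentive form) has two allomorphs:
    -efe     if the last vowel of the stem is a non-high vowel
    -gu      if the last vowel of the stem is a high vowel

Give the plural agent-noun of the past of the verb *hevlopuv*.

Since the last vowel of *hevlopuv* is /u/ (a rounded vowel), it takes -ug, giving *hevlopuvug*.
The past-tense form *hevlopuvug* — final sound /g/ (a non-sibilant consonant) → -em → *hevlopuvugem*.
The agentive form *hevlopuvugem*: last vowel = /e/, a non-high vowel → -efe → *hevlopuvugemefe*.

hevlopuvugemefe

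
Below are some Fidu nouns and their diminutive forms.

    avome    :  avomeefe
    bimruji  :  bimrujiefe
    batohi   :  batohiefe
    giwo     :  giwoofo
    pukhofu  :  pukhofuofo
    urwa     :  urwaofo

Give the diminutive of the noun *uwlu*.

uwluofo

Looking at the last vowel of each stem: -efe when the last vowel of the stem is a front vowel (*avome*, *bimruji*, *batohi*); -ofo when the last vowel of the stem is a back vowel (*giwo*, *pukhofu*, *urwa*).
*uwlu* — last vowel /u/ (a back vowel) → -ofo → *uwluofo*.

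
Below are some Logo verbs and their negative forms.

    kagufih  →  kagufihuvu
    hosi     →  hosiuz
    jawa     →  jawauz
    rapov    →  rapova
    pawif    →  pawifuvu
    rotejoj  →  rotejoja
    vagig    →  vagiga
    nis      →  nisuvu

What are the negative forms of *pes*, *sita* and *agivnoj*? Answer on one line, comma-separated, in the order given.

pesuvu, sitauz, agivnoja

The suffix is conditioned by the final sound: -uvu when the stem ends in a voiceless consonant (*kagufih*, *pawif*, *nis*); -a when the stem ends in a voiced consonant (*rapov*, *rotejoj*, *vagig*); -uz when the stem ends in a vowel (*hosi*, *jawa*).
*pes* — final sound /s/ (a voiceless consonant) → -uvu → *pesuvu*.
*sita*: final sound = /a/, a vowel → -uz → *sitauz*.
*agivnoj*: final sound = /j/, a voiced consonant → -a → *agivnoja*.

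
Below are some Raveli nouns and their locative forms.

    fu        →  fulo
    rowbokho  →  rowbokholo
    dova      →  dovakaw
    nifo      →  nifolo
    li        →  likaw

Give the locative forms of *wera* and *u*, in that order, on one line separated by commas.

Looking at the last vowel of each stem: -lo when the last vowel of the stem is a rounded vowel (*fu*, *rowbokho*, *nifo*); -kaw when the last vowel of the stem is an unrounded vowel (*dova*, *li*).
Since the last vowel of *wera* is /a/ (an unrounded vowel), it takes -kaw, giving *werakaw*.
Since the last vowel of *u* is /u/ (a rounded vowel), it takes -lo, giving *ulo*.

werakaw, ulo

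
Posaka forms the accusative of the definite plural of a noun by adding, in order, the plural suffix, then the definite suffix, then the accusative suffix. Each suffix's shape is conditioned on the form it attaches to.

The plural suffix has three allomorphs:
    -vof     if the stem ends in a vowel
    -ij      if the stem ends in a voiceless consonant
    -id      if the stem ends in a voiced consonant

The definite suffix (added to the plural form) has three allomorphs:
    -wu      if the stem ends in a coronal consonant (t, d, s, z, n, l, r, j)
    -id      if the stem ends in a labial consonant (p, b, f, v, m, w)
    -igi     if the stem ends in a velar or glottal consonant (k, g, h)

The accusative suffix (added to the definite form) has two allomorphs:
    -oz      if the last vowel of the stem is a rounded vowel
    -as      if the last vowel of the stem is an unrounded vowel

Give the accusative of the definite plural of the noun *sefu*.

sefuvofidas

Since the final sound of *sefu* is /u/ (a vowel), it takes -vof, giving *sefuvof*.
The plural form *sefuvof* — final consonant /f/ (labial) → -id → *sefuvofid*.
The last vowel of the definite form *sefuvofid* is /i/, which is an unrounded vowel, so the accusative suffix is -as, giving *sefuvofidas*.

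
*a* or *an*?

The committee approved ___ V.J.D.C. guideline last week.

a

The indefinite article is chosen by the initial *sound* of the following word, not its spelling.
The initialism *V.J.D.C.* is read letter by letter; the first letter, V, is pronounced /viː/, which begins with a consonant sound.
So the article is *a*: The committee approved a V.J.D.C. guideline last week.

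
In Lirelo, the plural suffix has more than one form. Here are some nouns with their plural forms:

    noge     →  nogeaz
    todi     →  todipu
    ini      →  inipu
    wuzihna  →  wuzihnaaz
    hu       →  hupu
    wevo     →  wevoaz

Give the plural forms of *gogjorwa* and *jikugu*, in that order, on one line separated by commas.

The pattern is height harmony: -pu when the last vowel of the stem is a high vowel (*todi*, *ini*, *hu*); -az when the last vowel of the stem is a non-high vowel (*noge*, *wuzihna*, *wevo*).
The last vowel of *gogjorwa* is /a/, which is a non-high vowel, so the suffix is -az, giving *gogjorwaaz*.
The last vowel of *jikugu* is /u/, which is a high vowel, so the suffix is -pu, giving *jikugupu*.

gogjorwaaz, jikugupu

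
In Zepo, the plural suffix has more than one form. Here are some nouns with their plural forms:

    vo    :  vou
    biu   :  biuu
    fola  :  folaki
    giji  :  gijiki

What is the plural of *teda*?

The pattern is rounding harmony: -u when the last vowel of the stem is a rounded vowel (*vo*, *biu*); -ki when the last vowel of the stem is an unrounded vowel (*fola*, *giji*).
*teda*: last vowel = /a/, an unrounded vowel → -ki → *tedaki*.

tedaki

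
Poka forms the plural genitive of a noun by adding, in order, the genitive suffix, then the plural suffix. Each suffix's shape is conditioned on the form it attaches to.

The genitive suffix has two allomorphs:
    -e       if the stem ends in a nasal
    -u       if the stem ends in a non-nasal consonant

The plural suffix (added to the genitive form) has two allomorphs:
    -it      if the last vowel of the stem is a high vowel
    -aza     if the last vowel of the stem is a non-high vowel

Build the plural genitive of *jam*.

*jam*: final consonant = /m/, a nasal → -e → *jame*.
The genitive form *jame* — last vowel /e/ (a non-high vowel) → -aza → *jameaza*.

jameaza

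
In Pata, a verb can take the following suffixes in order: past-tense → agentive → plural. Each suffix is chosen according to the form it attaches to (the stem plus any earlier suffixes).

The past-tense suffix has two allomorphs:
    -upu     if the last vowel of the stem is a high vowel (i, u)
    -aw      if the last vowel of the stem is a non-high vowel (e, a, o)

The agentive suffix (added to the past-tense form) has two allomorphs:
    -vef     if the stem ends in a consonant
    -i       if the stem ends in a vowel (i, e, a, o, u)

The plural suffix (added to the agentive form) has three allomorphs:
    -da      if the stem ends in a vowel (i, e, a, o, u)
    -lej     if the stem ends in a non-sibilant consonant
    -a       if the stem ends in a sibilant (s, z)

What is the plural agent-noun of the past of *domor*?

domorawveflej

*domor*: last vowel = /o/, a non-high vowel → -aw → *domoraw*.
The past-tense form *domoraw* — final sound /w/ (a consonant) → -vef → *domorawvef*.
The agentive form *domorawvef*: final sound = /f/, a non-sibilant consonant → -lej → *domorawveflej*.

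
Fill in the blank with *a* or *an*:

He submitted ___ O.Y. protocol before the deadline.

The indefinite article is chosen by the initial *sound* of the following word, not its spelling.
The initialism *O.Y.* is read letter by letter; the first letter, O, is pronounced /oʊ/, which begins with a vowel sound.
So the article is *an*: He submitted an O.Y. protocol before the deadline.

an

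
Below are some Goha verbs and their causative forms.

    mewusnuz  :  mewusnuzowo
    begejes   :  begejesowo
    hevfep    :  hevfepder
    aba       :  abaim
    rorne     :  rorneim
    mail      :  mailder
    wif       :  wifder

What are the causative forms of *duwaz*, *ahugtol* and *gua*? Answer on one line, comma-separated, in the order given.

duwazowo, ahugtolder, guaim

The suffix is conditioned by the final sound: -owo when the stem ends in a sibilant (*mewusnuz*, *begejes*); -der when the stem ends in a non-sibilant consonant (*hevfep*, *mail*, *wif*); -im when the stem ends in a vowel (*aba*, *rorne*).
*duwaz*: final sound = /z/, a sibilant → -owo → *duwazowo*.
*ahugtol*: final sound = /l/, a non-sibilant consonant → -der → *ahugtolder*.
The final sound of *gua* is /a/, which is a vowel, so the suffix is -im, giving *guaim*.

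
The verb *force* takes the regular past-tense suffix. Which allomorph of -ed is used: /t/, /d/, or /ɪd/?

/t/

The stem *force* ends in a voiceless consonant other than /t/.
The -ed suffix is realized as /ɪd/ after /t, d/; as /t/ after other voiceless consonants; and as /d/ after other voiced sounds.
So -ed on *force* is pronounced /t/.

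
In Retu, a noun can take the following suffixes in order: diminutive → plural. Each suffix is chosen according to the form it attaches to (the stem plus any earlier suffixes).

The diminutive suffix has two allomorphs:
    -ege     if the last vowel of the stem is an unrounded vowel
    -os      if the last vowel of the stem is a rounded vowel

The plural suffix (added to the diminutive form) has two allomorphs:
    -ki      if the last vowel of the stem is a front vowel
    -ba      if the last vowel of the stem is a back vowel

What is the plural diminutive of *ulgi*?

ulgiegeki

*ulgi*: last vowel = /i/, an unrounded vowel → -ege → *ulgiege*.
Since the last vowel of the diminutive form *ulgiege* is /e/ (a front vowel), it takes -ki, giving *ulgiegeki*.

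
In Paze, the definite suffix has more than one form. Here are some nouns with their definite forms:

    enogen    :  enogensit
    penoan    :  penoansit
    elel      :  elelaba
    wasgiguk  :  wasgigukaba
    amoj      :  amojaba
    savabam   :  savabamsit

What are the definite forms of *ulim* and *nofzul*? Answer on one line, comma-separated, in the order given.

Looking at the final consonant of each stem: -sit when the stem ends in a nasal (*enogen*, *penoan*, *savabam*); -aba when the stem ends in a non-nasal consonant (*elel*, *wasgiguk*, *amoj*).
Since the final consonant of *ulim* is /m/ (a nasal), it takes -sit, giving *ulimsit*.
*nofzul* — final consonant /l/ (non-nasal) → -aba → *nofzulaba*.

ulimsit, nofzulaba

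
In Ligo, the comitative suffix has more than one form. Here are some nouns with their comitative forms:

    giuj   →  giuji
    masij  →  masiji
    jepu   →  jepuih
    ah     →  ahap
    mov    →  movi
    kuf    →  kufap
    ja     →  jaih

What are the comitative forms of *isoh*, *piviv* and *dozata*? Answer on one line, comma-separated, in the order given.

The pattern is voicing of the final sound: -ap when the stem ends in a voiceless consonant (*ah*, *kuf*); -i when the stem ends in a voiced consonant (*giuj*, *masij*, *mov*); -ih when the stem ends in a vowel (*jepu*, *ja*).
Since the final sound of *isoh* is /h/ (a voiceless consonant), it takes -ap, giving *isohap*.
*piviv* — final sound /v/ (a voiced consonant) → -i → *pivivi*.
The final sound of *dozata* is /a/, which is a vowel, so the suffix is -ih, giving *dozataih*.

isohap, pivivi, dozataih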